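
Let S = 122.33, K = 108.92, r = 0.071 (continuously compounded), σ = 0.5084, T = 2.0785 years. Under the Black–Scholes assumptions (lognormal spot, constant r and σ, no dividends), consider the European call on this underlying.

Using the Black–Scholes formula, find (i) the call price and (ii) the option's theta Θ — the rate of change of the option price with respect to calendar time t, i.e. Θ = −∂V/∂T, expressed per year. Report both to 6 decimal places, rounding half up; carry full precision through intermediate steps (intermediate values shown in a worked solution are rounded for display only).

price = 46.987561
Θ = -9.928487

σ√T = 0.5084·√2.0785 = 0.732960
d₁ = (ln(S/K) + (r+σ²/2)T) / (σ√T) = (ln(122.33/108.92) + (0.071+0.5084²/2)·2.0785) / 0.732960 = (0.116109 + 0.416189) / 0.732960 = 0.726230
d₂ = d₁ − σ√T = 0.726230 − 0.732960 = -0.006731
e^{−rT} = e^{−0.071·2.0785} = 0.862799
N(d₁) = 0.766151,  N(d₂) = 0.497315
Call price V = S·N(d₁) − K·e^{−rT}·N(d₂) = 93.723254 − 46.735693 = 46.987561
φ(d₁) = (1/√(2π))·e^{−d₁²/2} = 0.306468
Θ = −S·φ(d₁)·σ/(2√T) − r·K·e^{−rT}·N(d₂) = −6.610252 − 3.318234 = -9.928487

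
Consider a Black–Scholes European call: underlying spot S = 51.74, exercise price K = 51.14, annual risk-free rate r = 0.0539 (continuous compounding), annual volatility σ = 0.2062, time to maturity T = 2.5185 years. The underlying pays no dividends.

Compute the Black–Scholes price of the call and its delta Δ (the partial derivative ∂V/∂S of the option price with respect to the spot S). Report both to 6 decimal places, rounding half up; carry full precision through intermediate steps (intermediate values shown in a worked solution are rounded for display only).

σ√T = 0.2062·√2.5185 = 0.327235
d₁ = (ln(S/K) + (r+σ²/2)T) / (σ√T) = (ln(51.74/51.14) + (0.0539+0.2062²/2)·2.5185) / 0.327235 = (0.011664 + 0.189288) / 0.327235 = 0.614093
d₂ = d₁ − σ√T = 0.614093 − 0.327235 = 0.286858
e^{−rT} = e^{−0.0539·2.5185} = 0.873063
N(d₁) = 0.730423,  N(d₂) = 0.612890
Call price V = S·N(d₁) − K·e^{−rT}·N(d₂) = 37.792091 − 27.364574 = 10.427517
Δ = N(d₁) = 0.730423

price = 10.427517
Δ = 0.730423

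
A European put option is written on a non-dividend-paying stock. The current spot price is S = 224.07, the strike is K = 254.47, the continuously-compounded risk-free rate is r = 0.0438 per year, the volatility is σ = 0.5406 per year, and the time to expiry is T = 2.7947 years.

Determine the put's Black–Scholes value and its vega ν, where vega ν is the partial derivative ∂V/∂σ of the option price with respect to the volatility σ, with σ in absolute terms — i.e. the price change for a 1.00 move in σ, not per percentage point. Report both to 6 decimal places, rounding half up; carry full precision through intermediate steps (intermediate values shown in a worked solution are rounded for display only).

σ√T = 0.5406·√2.7947 = 0.903740
d₁ = (ln(S/K) + (r+σ²/2)T) / (σ√T) = (ln(224.07/254.47) + (0.0438+0.5406²/2)·2.7947) / 0.903740 = (-0.127224 + 0.530781) / 0.903740 = 0.446541
d₂ = d₁ − σ√T = 0.446541 − 0.903740 = -0.457200
e^{−rT} = e^{−0.0438·2.7947} = 0.884787
N(−d₁) = 0.327603,  N(−d₂) = 0.676236
Put price V = K·e^{−rT}·N(−d₂) − S·N(−d₁) = 152.255850 − 73.406099 = 78.849751
φ(d₁) = (1/√(2π))·e^{−d₁²/2} = 0.361086
ν = S·φ(d₁)·√T = 135.257874

price = 78.849751
ν = 135.257874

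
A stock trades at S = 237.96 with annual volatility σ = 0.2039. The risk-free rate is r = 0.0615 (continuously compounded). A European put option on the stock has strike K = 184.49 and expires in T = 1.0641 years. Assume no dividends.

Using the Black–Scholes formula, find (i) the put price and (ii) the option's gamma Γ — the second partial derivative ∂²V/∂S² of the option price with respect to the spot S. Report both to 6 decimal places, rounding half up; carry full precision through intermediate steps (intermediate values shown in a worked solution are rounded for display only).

price = 1.186160
Γ = 0.002124

σ√T = 0.2039·√1.0641 = 0.210333
d₁ = (ln(S/K) + (r+σ²/2)T) / (σ√T) = (ln(237.96/184.49) + (0.0615+0.2039²/2)·1.0641) / 0.210333 = (0.254507 + 0.087562) / 0.210333 = 1.626320
d₂ = d₁ − σ√T = 1.626320 − 0.210333 = 1.415986
e^{−rT} = e^{−0.0615·1.0641} = 0.936653
N(−d₁) = 0.051941,  N(−d₂) = 0.078390
Put price V = K·e^{−rT}·N(−d₂) − S·N(−d₁) = 13.545993 − 12.359833 = 1.186160
φ(d₁) = (1/√(2π))·e^{−d₁²/2} = 0.106310
Γ = φ(d₁) / (S·σ·√T) = 0.002124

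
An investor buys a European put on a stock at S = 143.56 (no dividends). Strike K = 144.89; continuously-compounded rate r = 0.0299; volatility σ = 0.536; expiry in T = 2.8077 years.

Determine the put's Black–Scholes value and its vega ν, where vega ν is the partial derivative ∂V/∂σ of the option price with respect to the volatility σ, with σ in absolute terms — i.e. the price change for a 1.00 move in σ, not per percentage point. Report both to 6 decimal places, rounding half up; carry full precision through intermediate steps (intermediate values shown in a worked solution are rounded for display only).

σ√T = 0.536·√2.8077 = 0.898132
d₁ = (ln(S/K) + (r+σ²/2)T) / (σ√T) = (ln(143.56/144.89) + (0.0299+0.536²/2)·2.8077) / 0.898132 = (-0.009222 + 0.487271) / 0.898132 = 0.532270
d₂ = d₁ − σ√T = 0.532270 − 0.898132 = -0.365862
e^{−rT} = e^{−0.0299·2.8077} = 0.919477
N(−d₁) = 0.297269,  N(−d₂) = 0.642766
Put price V = K·e^{−rT}·N(−d₂) − S·N(−d₁) = 85.631210 − 42.675995 = 42.955214
φ(d₁) = (1/√(2π))·e^{−d₁²/2} = 0.346250
ν = S·φ(d₁)·√T = 83.291085

price = 42.955214
ν = 83.291085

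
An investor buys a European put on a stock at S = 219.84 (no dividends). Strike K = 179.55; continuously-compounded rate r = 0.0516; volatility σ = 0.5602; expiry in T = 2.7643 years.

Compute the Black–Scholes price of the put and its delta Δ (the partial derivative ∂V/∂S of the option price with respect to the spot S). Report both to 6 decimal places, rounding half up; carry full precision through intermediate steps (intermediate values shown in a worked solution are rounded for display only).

σ√T = 0.5602·√2.7643 = 0.931399
d₁ = (ln(S/K) + (r+σ²/2)T) / (σ√T) = (ln(219.84/179.55) + (0.0516+0.5602²/2)·2.7643) / 0.931399 = (0.202446 + 0.576390) / 0.931399 = 0.836200
d₂ = d₁ − σ√T = 0.836200 − 0.931399 = -0.095198
e^{−rT} = e^{−0.0516·2.7643} = 0.867068
N(−d₁) = 0.201521,  N(−d₂) = 0.537921
Put price V = K·e^{−rT}·N(−d₂) − S·N(−d₁) = 83.744711 − 44.302397 = 39.442314
Δ = −N(−d₁) = -0.201521

price = 39.442314
Δ = -0.201521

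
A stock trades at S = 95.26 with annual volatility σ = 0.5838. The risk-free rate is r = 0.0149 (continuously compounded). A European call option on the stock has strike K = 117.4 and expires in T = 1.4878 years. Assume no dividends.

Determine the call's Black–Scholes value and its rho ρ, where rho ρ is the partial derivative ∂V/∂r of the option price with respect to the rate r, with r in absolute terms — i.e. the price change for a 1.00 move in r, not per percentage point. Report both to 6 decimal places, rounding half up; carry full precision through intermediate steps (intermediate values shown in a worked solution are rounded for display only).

σ√T = 0.5838·√1.4878 = 0.712092
d₁ = (ln(S/K) + (r+σ²/2)T) / (σ√T) = (ln(95.26/117.4) + (0.0149+0.5838²/2)·1.4878) / 0.712092 = (-0.208977 + 0.275706) / 0.712092 = 0.093709
d₂ = d₁ − σ√T = 0.093709 − 0.712092 = -0.618384
e^{−rT} = e^{−0.0149·1.4878} = 0.978076
N(d₁) = 0.537330,  N(d₂) = 0.268161
Call price V = S·N(d₁) − K·e^{−rT}·N(d₂) = 51.186022 − 30.791895 = 20.394127
ρ = K·T·e^{−rT}·N(d₂) = 45.812181

price = 20.394127
ρ = 45.812181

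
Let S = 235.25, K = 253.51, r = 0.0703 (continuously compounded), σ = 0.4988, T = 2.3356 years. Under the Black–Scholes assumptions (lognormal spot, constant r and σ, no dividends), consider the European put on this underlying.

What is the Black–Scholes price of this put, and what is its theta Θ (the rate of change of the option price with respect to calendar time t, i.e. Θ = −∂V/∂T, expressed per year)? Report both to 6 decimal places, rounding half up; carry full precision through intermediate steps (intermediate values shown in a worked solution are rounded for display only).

σ√T = 0.4988·√2.3356 = 0.762300
d₁ = (ln(S/K) + (r+σ²/2)T) / (σ√T) = (ln(235.25/253.51) + (0.0703+0.4988²/2)·2.3356) / 0.762300 = (-0.074754 + 0.454743) / 0.762300 = 0.498477
d₂ = d₁ − σ√T = 0.498477 − 0.762300 = -0.263823
e^{−rT} = e^{−0.0703·2.3356} = 0.848579
N(−d₁) = 0.309074,  N(−d₂) = 0.604042
Put price V = K·e^{−rT}·N(−d₂) − S·N(−d₁) = 129.943373 − 72.709676 = 57.233697
φ(d₁) = (1/√(2π))·e^{−d₁²/2} = 0.352333
Θ = −S·φ(d₁)·σ/(2√T) + r·K·e^{−rT}·N(−d₂) = −13.526343 + 9.135019 = -4.391324

price = 57.233697
Θ = -4.391324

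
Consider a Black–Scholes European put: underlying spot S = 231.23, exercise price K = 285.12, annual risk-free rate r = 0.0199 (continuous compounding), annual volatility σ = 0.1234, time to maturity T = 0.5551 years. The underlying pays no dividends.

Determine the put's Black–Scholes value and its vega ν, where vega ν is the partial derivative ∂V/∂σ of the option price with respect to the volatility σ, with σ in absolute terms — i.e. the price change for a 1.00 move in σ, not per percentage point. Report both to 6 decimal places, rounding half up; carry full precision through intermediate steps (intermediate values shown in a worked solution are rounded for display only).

σ√T = 0.1234·√0.5551 = 0.091939
d₁ = (ln(S/K) + (r+σ²/2)T) / (σ√T) = (ln(231.23/285.12) + (0.0199+0.1234²/2)·0.5551) / 0.091939 = (-0.209497 + 0.015273) / 0.091939 = -2.112530
d₂ = d₁ − σ√T = -2.112530 − 0.091939 = -2.204469
e^{−rT} = e^{−0.0199·0.5551} = 0.989014
N(−d₁) = 0.982680,  N(−d₂) = 0.986254
Put price V = K·e^{−rT}·N(−d₂) − S·N(−d₁) = 278.111645 − 227.224981 = 50.886664
φ(d₁) = (1/√(2π))·e^{−d₁²/2} = 0.042838
ν = S·φ(d₁)·√T = 7.380039

price = 50.886664
ν = 7.380039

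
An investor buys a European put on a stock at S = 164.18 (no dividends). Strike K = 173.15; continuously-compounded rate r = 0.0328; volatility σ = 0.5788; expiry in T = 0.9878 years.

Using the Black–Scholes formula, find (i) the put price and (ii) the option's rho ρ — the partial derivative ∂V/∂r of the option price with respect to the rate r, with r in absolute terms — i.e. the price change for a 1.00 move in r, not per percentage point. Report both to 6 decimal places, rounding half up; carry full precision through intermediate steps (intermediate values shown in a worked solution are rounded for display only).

σ√T = 0.5788·√0.9878 = 0.575258
d₁ = (ln(S/K) + (r+σ²/2)T) / (σ√T) = (ln(164.18/173.15) + (0.0328+0.5788²/2)·0.9878) / 0.575258 = (-0.053195 + 0.197861) / 0.575258 = 0.251480
d₂ = d₁ − σ√T = 0.251480 − 0.575258 = -0.323778
e^{−rT} = e^{−0.0328·0.9878} = 0.968119
N(−d₁) = 0.400721,  N(−d₂) = 0.626947
Put price V = K·e^{−rT}·N(−d₂) − S·N(−d₁) = 105.095057 − 65.790445 = 39.304612
ρ = −K·T·e^{−rT}·N(−d₂) = -103.812897

price = 39.304612
ρ = -103.812897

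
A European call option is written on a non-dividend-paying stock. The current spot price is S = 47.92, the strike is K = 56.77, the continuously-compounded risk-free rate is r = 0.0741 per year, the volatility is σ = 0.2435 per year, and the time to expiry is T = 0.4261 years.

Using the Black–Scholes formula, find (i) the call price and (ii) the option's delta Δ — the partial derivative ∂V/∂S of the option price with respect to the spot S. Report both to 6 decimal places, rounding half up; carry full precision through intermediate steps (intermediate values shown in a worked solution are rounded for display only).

price = 0.867743
Δ = 0.215315

σ√T = 0.2435·√0.4261 = 0.158948
d₁ = (ln(S/K) + (r+σ²/2)T) / (σ√T) = (ln(47.92/56.77) + (0.0741+0.2435²/2)·0.4261) / 0.158948 = (-0.169475 + 0.044206) / 0.158948 = -0.788113
d₂ = d₁ − σ√T = -0.788113 − 0.158948 = -0.947061
e^{−rT} = e^{−0.0741·0.4261} = 0.968919
N(d₁) = 0.215315,  N(d₂) = 0.171804
Call price V = S·N(d₁) − K·e^{−rT}·N(d₂) = 10.317914 − 9.450170 = 0.867743
Δ = N(d₁) = 0.215315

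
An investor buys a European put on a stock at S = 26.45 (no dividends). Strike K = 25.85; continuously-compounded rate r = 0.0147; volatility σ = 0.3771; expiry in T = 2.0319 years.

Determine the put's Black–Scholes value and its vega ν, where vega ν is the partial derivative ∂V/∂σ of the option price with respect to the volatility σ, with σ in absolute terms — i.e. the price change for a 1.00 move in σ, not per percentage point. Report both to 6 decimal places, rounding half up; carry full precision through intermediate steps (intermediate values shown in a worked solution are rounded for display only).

σ√T = 0.3771·√2.0319 = 0.537536
d₁ = (ln(S/K) + (r+σ²/2)T) / (σ√T) = (ln(26.45/25.85) + (0.0147+0.3771²/2)·2.0319) / 0.537536 = (0.022946 + 0.174342) / 0.537536 = 0.367021
d₂ = d₁ − σ√T = 0.367021 − 0.537536 = -0.170515
e^{−rT} = e^{−0.0147·2.0319} = 0.970573
N(−d₁) = 0.356802,  N(−d₂) = 0.567698
Put price V = K·e^{−rT}·N(−d₂) − S·N(−d₁) = 14.243136 − 9.437404 = 4.805732
φ(d₁) = (1/√(2π))·e^{−d₁²/2} = 0.372958
ν = S·φ(d₁)·√T = 14.061648

price = 4.805732
ν = 14.061648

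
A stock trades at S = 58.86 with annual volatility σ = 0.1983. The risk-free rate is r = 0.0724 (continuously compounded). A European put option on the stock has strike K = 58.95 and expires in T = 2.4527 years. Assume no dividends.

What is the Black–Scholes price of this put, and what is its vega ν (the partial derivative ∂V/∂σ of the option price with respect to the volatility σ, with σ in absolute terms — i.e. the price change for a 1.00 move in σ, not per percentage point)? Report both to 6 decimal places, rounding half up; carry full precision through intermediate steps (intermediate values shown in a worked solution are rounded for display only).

σ√T = 0.1983·√2.4527 = 0.310560
d₁ = (ln(S/K) + (r+σ²/2)T) / (σ√T) = (ln(58.86/58.95) + (0.0724+0.1983²/2)·2.4527) / 0.310560 = (-0.001528 + 0.225799) / 0.310560 = 0.722152
d₂ = d₁ − σ√T = 0.722152 − 0.310560 = 0.411592
e^{−rT} = e^{−0.0724·2.4527} = 0.837298
N(−d₁) = 0.235101,  N(−d₂) = 0.340319
Put price V = K·e^{−rT}·N(−d₂) − S·N(−d₁) = 16.797710 − 13.838016 = 2.959693
φ(d₁) = (1/√(2π))·e^{−d₁²/2} = 0.307374
ν = S·φ(d₁)·√T = 28.334104

price = 2.959693
ν = 28.334104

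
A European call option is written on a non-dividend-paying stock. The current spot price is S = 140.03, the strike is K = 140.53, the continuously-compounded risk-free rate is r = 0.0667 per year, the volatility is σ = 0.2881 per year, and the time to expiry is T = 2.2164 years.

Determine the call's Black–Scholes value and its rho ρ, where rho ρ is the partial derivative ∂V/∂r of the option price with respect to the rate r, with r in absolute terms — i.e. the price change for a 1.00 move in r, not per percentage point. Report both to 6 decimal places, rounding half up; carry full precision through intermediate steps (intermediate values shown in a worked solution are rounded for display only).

price = 32.808691
ρ = 147.367305

σ√T = 0.2881·√2.2164 = 0.428911
d₁ = (ln(S/K) + (r+σ²/2)T) / (σ√T) = (ln(140.03/140.53) + (0.0667+0.2881²/2)·2.2164) / 0.428911 = (-0.003564 + 0.239816) / 0.428911 = 0.550818
d₂ = d₁ − σ√T = 0.550818 − 0.428911 = 0.121907
e^{−rT} = e^{−0.0667·2.2164} = 0.862574
N(d₁) = 0.709121,  N(d₂) = 0.548514
Call price V = S·N(d₁) − K·e^{−rT}·N(d₂) = 99.298181 − 66.489490 = 32.808691
ρ = K·T·e^{−rT}·N(d₂) = 147.367305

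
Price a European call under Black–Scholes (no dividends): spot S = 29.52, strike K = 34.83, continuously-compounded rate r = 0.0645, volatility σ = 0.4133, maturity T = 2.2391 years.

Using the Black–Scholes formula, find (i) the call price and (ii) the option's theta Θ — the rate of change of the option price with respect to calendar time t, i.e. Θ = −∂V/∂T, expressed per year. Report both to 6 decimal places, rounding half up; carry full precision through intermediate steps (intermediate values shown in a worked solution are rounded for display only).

σ√T = 0.4133·√2.2391 = 0.618447
d₁ = (ln(S/K) + (r+σ²/2)T) / (σ√T) = (ln(29.52/34.83) + (0.0645+0.4133²/2)·2.2391) / 0.618447 = (-0.165411 + 0.335660) / 0.618447 = 0.275285
d₂ = d₁ − σ√T = 0.275285 − 0.618447 = -0.343162
e^{−rT} = e^{−0.0645·2.2391} = 0.865522
N(d₁) = 0.608451,  N(d₂) = 0.365738
Call price V = S·N(d₁) − K·e^{−rT}·N(d₂) = 17.961482 − 11.025604 = 6.935878
φ(d₁) = (1/√(2π))·e^{−d₁²/2} = 0.384109
Θ = −S·φ(d₁)·σ/(2√T) − r·K·e^{−rT}·N(d₂) = −1.565919 − 0.711151 = -2.277070

price = 6.935878
Θ = -2.277070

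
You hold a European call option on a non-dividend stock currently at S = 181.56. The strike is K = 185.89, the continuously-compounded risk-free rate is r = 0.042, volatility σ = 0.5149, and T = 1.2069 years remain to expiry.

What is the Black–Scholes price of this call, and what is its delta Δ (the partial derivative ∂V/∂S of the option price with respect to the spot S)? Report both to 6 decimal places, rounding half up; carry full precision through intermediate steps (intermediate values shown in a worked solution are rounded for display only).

price = 42.365053
Δ = 0.629594

σ√T = 0.5149·√1.2069 = 0.565664
d₁ = (ln(S/K) + (r+σ²/2)T) / (σ√T) = (ln(181.56/185.89) + (0.042+0.5149²/2)·1.2069) / 0.565664 = (-0.023569 + 0.210678) / 0.565664 = 0.330777
d₂ = d₁ − σ√T = 0.330777 − 0.565664 = -0.234887
e^{−rT} = e^{−0.042·1.2069} = 0.950573
N(d₁) = 0.629594,  N(d₂) = 0.407148
Call price V = S·N(d₁) − K·e^{−rT}·N(d₂) = 114.309016 − 71.943962 = 42.365053
Δ = N(d₁) = 0.629594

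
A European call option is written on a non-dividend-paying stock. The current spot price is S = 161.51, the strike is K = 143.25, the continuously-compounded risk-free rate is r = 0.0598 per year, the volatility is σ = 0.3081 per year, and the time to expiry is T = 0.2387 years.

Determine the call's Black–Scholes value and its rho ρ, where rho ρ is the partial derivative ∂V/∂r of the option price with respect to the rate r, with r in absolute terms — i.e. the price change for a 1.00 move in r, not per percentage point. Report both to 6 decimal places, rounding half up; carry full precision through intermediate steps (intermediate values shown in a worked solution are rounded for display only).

price = 22.603665
ρ = 26.728662

σ√T = 0.3081·√0.2387 = 0.150528
d₁ = (ln(S/K) + (r+σ²/2)T) / (σ√T) = (ln(161.51/143.25) + (0.0598+0.3081²/2)·0.2387) / 0.150528 = (0.119976 + 0.025604) / 0.150528 = 0.967123
d₂ = d₁ − σ√T = 0.967123 − 0.150528 = 0.816595
e^{−rT} = e^{−0.0598·0.2387} = 0.985827
N(d₁) = 0.833259,  N(d₂) = 0.792920
Call price V = S·N(d₁) − K·e^{−rT}·N(d₂) = 134.579627 − 111.975962 = 22.603665
ρ = K·T·e^{−rT}·N(d₂) = 26.728662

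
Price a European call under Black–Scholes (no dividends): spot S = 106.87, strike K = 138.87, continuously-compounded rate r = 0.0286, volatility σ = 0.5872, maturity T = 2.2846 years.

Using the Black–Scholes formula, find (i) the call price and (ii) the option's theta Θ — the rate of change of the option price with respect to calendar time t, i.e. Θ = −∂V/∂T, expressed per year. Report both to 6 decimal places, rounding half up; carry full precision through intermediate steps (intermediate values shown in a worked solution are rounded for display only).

price = 29.930384
Θ = -9.020620

σ√T = 0.5872·√2.2846 = 0.887547
d₁ = (ln(S/K) + (r+σ²/2)T) / (σ√T) = (ln(106.87/138.87) + (0.0286+0.5872²/2)·2.2846) / 0.887547 = (-0.261925 + 0.459209) / 0.887547 = 0.222280
d₂ = d₁ − σ√T = 0.222280 − 0.887547 = -0.665266
e^{−rT} = e^{−0.0286·2.2846} = 0.936749
N(d₁) = 0.587952,  N(d₂) = 0.252940
Call price V = S·N(d₁) − K·e^{−rT}·N(d₂) = 62.834436 − 32.904053 = 29.930384
φ(d₁) = (1/√(2π))·e^{−d₁²/2} = 0.389207
Θ = −S·φ(d₁)·σ/(2√T) − r·K·e^{−rT}·N(d₂) = −8.079564 − 0.941056 = -9.020620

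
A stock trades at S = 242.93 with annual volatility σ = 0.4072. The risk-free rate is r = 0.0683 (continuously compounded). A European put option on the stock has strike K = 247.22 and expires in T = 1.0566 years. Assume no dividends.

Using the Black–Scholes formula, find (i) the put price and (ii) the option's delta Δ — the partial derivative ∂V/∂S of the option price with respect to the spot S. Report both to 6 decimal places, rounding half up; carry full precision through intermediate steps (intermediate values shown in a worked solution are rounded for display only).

price = 33.067688
Δ = -0.366976

σ√T = 0.4072·√1.0566 = 0.418565
d₁ = (ln(S/K) + (r+σ²/2)T) / (σ√T) = (ln(242.93/247.22) + (0.0683+0.4072²/2)·1.0566) / 0.418565 = (-0.017505 + 0.159764) / 0.418565 = 0.339873
d₂ = d₁ − σ√T = 0.339873 − 0.418565 = -0.078692
e^{−rT} = e^{−0.0683·1.0566} = 0.930377
N(−d₁) = 0.366976,  N(−d₂) = 0.531361
Put price V = K·e^{−rT}·N(−d₂) − S·N(−d₁) = 122.217213 − 89.149525 = 33.067688
Δ = −N(−d₁) = -0.366976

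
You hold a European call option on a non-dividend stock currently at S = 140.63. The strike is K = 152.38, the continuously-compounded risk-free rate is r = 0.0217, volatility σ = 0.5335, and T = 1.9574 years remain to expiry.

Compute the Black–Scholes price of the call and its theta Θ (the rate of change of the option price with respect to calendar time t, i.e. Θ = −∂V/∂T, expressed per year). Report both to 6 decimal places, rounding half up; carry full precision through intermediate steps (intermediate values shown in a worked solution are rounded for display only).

σ√T = 0.5335·√1.9574 = 0.746404
d₁ = (ln(S/K) + (r+σ²/2)T) / (σ√T) = (ln(140.63/152.38) + (0.0217+0.5335²/2)·1.9574) / 0.746404 = (-0.080245 + 0.321035) / 0.746404 = 0.322600
d₂ = d₁ − σ√T = 0.322600 − 0.746404 = -0.423804
e^{−rT} = e^{−0.0217·1.9574} = 0.958414
N(d₁) = 0.626501,  N(d₂) = 0.335854
Call price V = S·N(d₁) − K·e^{−rT}·N(d₂) = 88.104838 − 49.049209 = 39.055629
φ(d₁) = (1/√(2π))·e^{−d₁²/2} = 0.378714
Θ = −S·φ(d₁)·σ/(2√T) − r·K·e^{−rT}·N(d₂) = −10.154393 − 1.064368 = -11.218761

price = 39.055629
Θ = -11.218761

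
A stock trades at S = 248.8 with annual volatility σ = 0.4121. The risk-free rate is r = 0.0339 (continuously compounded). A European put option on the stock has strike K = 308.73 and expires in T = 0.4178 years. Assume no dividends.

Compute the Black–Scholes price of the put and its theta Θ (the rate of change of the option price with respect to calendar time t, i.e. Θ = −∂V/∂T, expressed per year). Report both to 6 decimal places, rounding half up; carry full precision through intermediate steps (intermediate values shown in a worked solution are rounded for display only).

price = 65.038033
Θ = -17.653125

σ√T = 0.4121·√0.4178 = 0.266371
d₁ = (ln(S/K) + (r+σ²/2)T) / (σ√T) = (ln(248.8/308.73) + (0.0339+0.4121²/2)·0.4178) / 0.266371 = (-0.215818 + 0.049640) / 0.266371 = -0.623858
d₂ = d₁ − σ√T = -0.623858 − 0.266371 = -0.890229
e^{−rT} = e^{−0.0339·0.4178} = 0.985936
N(−d₁) = 0.733640,  N(−d₂) = 0.813328
Put price V = K·e^{−rT}·N(−d₂) − S·N(−d₁) = 247.567545 − 182.529512 = 65.038033
φ(d₁) = (1/√(2π))·e^{−d₁²/2} = 0.328395
Θ = −S·φ(d₁)·σ/(2√T) + r·K·e^{−rT}·N(−d₂) = −26.045665 + 8.392540 = -17.653125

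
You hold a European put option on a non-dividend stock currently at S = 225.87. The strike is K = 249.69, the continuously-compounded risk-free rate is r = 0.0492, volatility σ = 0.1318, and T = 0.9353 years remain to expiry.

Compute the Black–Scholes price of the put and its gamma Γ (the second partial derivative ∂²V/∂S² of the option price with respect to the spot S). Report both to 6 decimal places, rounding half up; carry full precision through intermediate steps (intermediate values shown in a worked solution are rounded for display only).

σ√T = 0.1318·√0.9353 = 0.127465
d₁ = (ln(S/K) + (r+σ²/2)T) / (σ√T) = (ln(225.87/249.69) + (0.0492+0.1318²/2)·0.9353) / 0.127465 = (-0.100261 + 0.054140) / 0.127465 = -0.361826
d₂ = d₁ − σ√T = -0.361826 − 0.127465 = -0.489291
e^{−rT} = e^{−0.0492·0.9353} = 0.955026
N(−d₁) = 0.641259,  N(−d₂) = 0.687682
Put price V = K·e^{−rT}·N(−d₂) − S·N(−d₁) = 163.984963 − 144.841145 = 19.143818
φ(d₁) = (1/√(2π))·e^{−d₁²/2} = 0.373664
Γ = φ(d₁) / (S·σ·√T) = 0.012979

price = 19.143818
Γ = 0.012979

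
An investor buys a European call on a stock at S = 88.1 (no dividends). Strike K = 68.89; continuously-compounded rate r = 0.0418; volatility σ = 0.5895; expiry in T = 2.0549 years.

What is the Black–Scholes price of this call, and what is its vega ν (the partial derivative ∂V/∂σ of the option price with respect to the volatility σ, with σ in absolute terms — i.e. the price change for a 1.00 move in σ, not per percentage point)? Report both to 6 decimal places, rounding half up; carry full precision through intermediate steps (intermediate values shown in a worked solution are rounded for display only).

price = 38.963826
ν = 36.138070

σ√T = 0.5895·√2.0549 = 0.845044
d₁ = (ln(S/K) + (r+σ²/2)T) / (σ√T) = (ln(88.1/68.89) + (0.0418+0.5895²/2)·2.0549) / 0.845044 = (0.245962 + 0.442944) / 0.845044 = 0.815231
d₂ = d₁ − σ√T = 0.815231 − 0.845044 = -0.029813
e^{−rT} = e^{−0.0418·2.0549} = 0.917691
N(d₁) = 0.792530,  N(d₂) = 0.488108
Call price V = S·N(d₁) − K·e^{−rT}·N(d₂) = 69.821887 − 30.858061 = 38.963826
φ(d₁) = (1/√(2π))·e^{−d₁²/2} = 0.286150
ν = S·φ(d₁)·√T = 36.138070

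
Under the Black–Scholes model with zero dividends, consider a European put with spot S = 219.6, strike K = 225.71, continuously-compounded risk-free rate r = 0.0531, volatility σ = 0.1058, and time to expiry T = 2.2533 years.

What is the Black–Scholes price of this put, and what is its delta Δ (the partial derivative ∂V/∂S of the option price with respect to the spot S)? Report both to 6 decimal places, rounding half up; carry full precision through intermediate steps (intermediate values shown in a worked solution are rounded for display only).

price = 5.787255
Δ = -0.254628

σ√T = 0.1058·√2.2533 = 0.158816
d₁ = (ln(S/K) + (r+σ²/2)T) / (σ√T) = (ln(219.6/225.71) + (0.0531+0.1058²/2)·2.2533) / 0.158816 = (-0.027443 + 0.132262) / 0.158816 = 0.659997
d₂ = d₁ − σ√T = 0.659997 − 0.158816 = 0.501180
e^{−rT} = e^{−0.0531·2.2533} = 0.887231
N(−d₁) = 0.254628,  N(−d₂) = 0.308122
Put price V = K·e^{−rT}·N(−d₂) − S·N(−d₁) = 61.703556 − 55.916300 = 5.787255
Δ = −N(−d₁) = -0.254628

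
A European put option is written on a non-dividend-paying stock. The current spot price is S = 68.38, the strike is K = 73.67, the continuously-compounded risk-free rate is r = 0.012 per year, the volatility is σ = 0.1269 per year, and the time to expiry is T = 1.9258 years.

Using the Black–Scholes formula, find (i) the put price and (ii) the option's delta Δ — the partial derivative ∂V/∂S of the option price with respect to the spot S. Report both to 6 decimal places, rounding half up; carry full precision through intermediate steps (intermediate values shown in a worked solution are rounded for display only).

price = 6.935628
Δ = -0.580767

σ√T = 0.1269·√1.9258 = 0.176103
d₁ = (ln(S/K) + (r+σ²/2)T) / (σ√T) = (ln(68.38/73.67) + (0.012+0.1269²/2)·1.9258) / 0.176103 = (-0.074515 + 0.038616) / 0.176103 = -0.203855
d₂ = d₁ − σ√T = -0.203855 − 0.176103 = -0.379958
e^{−rT} = e^{−0.012·1.9258} = 0.977155
N(−d₁) = 0.580767,  N(−d₂) = 0.648012
Put price V = K·e^{−rT}·N(−d₂) − S·N(−d₁) = 46.648447 − 39.712819 = 6.935628
Δ = −N(−d₁) = -0.580767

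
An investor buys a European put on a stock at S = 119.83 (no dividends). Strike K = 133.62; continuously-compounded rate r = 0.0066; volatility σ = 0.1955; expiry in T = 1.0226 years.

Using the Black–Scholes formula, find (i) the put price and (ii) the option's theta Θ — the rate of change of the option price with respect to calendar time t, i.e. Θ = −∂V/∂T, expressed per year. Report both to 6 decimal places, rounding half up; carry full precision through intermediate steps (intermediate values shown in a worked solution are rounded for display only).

price = 17.682298
Θ = -3.594207

σ√T = 0.1955·√1.0226 = 0.197697
d₁ = (ln(S/K) + (r+σ²/2)T) / (σ√T) = (ln(119.83/133.62) + (0.0066+0.1955²/2)·1.0226) / 0.197697 = (-0.108926 + 0.026291) / 0.197697 = -0.417987
d₂ = d₁ − σ√T = -0.417987 − 0.197697 = -0.615684
e^{−rT} = e^{−0.0066·1.0226} = 0.993274
N(−d₁) = 0.662022,  N(−d₂) = 0.730948
Put price V = K·e^{−rT}·N(−d₂) − S·N(−d₁) = 97.012359 − 79.330061 = 17.682298
φ(d₁) = (1/√(2π))·e^{−d₁²/2} = 0.365571
Θ = −S·φ(d₁)·σ/(2√T) + r·K·e^{−rT}·N(−d₂) = −4.234489 + 0.640282 = -3.594207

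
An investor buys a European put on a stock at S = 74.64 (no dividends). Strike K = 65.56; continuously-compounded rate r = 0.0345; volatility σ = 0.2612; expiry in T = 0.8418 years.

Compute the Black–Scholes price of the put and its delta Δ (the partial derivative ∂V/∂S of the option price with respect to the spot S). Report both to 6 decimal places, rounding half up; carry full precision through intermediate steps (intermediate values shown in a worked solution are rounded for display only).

price = 2.504573
Δ = -0.217031

σ√T = 0.2612·√0.8418 = 0.239650
d₁ = (ln(S/K) + (r+σ²/2)T) / (σ√T) = (ln(74.64/65.56) + (0.0345+0.2612²/2)·0.8418) / 0.239650 = (0.129711 + 0.057758) / 0.239650 = 0.782261
d₂ = d₁ − σ√T = 0.782261 − 0.239650 = 0.542611
e^{−rT} = e^{−0.0345·0.8418} = 0.971376
N(−d₁) = 0.217031,  N(−d₂) = 0.293699
Put price V = K·e^{−rT}·N(−d₂) − S·N(−d₁) = 18.703732 − 16.199159 = 2.504573
Δ = −N(−d₁) = -0.217031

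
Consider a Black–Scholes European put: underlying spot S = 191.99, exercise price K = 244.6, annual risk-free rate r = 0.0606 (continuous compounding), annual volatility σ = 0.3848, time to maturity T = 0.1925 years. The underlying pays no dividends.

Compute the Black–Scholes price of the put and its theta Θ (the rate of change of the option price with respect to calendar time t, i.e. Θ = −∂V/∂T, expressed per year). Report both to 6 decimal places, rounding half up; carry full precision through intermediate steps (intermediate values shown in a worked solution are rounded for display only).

σ√T = 0.3848·√0.1925 = 0.168830
d₁ = (ln(S/K) + (r+σ²/2)T) / (σ√T) = (ln(191.99/244.6) + (0.0606+0.3848²/2)·0.1925) / 0.168830 = (-0.242181 + 0.025917) / 0.168830 = -1.280952
d₂ = d₁ − σ√T = -1.280952 − 0.168830 = -1.449783
e^{−rT} = e^{−0.0606·0.1925} = 0.988402
N(−d₁) = 0.899895,  N(−d₂) = 0.926440
Put price V = K·e^{−rT}·N(−d₂) − S·N(−d₁) = 223.979203 − 172.770804 = 51.208399
φ(d₁) = (1/√(2π))·e^{−d₁²/2} = 0.175633
Θ = −S·φ(d₁)·σ/(2√T) + r·K·e^{−rT}·N(−d₂) = −14.786817 + 13.573140 = -1.213677

price = 51.208399
Θ = -1.213677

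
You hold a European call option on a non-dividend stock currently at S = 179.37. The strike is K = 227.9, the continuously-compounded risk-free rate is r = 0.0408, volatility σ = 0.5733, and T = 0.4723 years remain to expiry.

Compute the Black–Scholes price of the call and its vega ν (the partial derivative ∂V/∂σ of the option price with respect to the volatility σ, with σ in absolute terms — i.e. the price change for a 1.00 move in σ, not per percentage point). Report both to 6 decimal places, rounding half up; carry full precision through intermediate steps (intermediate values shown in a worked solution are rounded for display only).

σ√T = 0.5733·√0.4723 = 0.393995
d₁ = (ln(S/K) + (r+σ²/2)T) / (σ√T) = (ln(179.37/227.9) + (0.0408+0.5733²/2)·0.4723) / 0.393995 = (-0.239456 + 0.096886) / 0.393995 = -0.361858
d₂ = d₁ − σ√T = -0.361858 − 0.393995 = -0.755853
e^{−rT} = e^{−0.0408·0.4723} = 0.980915
N(d₁) = 0.358729,  N(d₂) = 0.224869
Call price V = S·N(d₁) − K·e^{−rT}·N(d₂) = 64.345239 − 50.269483 = 14.075755
φ(d₁) = (1/√(2π))·e^{−d₁²/2} = 0.373660
ν = S·φ(d₁)·√T = 46.061209

price = 14.075755
ν = 46.061209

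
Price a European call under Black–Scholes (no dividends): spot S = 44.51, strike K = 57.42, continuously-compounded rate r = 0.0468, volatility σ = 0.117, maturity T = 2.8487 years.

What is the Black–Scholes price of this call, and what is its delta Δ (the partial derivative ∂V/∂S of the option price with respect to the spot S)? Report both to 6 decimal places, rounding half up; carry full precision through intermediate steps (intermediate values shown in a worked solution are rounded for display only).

σ√T = 0.117·√2.8487 = 0.197474
d₁ = (ln(S/K) + (r+σ²/2)T) / (σ√T) = (ln(44.51/57.42) + (0.0468+0.117²/2)·2.8487) / 0.197474 = (-0.254679 + 0.152817) / 0.197474 = -0.515824
d₂ = d₁ − σ√T = -0.515824 − 0.197474 = -0.713298
e^{−rT} = e^{−0.0468·2.8487} = 0.875186
N(d₁) = 0.302989,  N(d₂) = 0.237831
Call price V = S·N(d₁) − K·e^{−rT}·N(d₂) = 13.486022 − 11.951746 = 1.534276
Δ = N(d₁) = 0.302989

price = 1.534276
Δ = 0.302989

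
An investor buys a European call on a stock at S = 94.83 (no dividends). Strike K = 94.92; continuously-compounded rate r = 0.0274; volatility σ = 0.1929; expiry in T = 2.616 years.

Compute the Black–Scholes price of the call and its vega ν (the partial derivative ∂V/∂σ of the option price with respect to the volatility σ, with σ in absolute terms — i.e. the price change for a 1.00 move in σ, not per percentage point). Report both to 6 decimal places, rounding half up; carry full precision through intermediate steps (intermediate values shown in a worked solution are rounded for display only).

price = 14.880139
ν = 56.868489

σ√T = 0.1929·√2.616 = 0.311997
d₁ = (ln(S/K) + (r+σ²/2)T) / (σ√T) = (ln(94.83/94.92) + (0.0274+0.1929²/2)·2.616) / 0.311997 = (-0.000949 + 0.120350) / 0.311997 = 0.382699
d₂ = d₁ − σ√T = 0.382699 − 0.311997 = 0.070701
e^{−rT} = e^{−0.0274·2.616} = 0.930830
N(d₁) = 0.649028,  N(d₂) = 0.528182
Call price V = S·N(d₁) − K·e^{−rT}·N(d₂) = 61.547360 − 46.667221 = 14.880139
φ(d₁) = (1/√(2π))·e^{−d₁²/2} = 0.370772
ν = S·φ(d₁)·√T = 56.868489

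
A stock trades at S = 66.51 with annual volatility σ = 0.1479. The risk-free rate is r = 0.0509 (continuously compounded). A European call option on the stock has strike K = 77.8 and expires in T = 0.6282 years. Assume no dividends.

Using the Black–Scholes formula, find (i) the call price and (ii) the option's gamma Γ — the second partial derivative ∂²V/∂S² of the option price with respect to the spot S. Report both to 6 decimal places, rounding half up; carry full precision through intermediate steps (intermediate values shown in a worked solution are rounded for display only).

σ√T = 0.1479·√0.6282 = 0.117224
d₁ = (ln(S/K) + (r+σ²/2)T) / (σ√T) = (ln(66.51/77.8) + (0.0509+0.1479²/2)·0.6282) / 0.117224 = (-0.156789 + 0.038846) / 0.117224 = -1.006132
d₂ = d₁ − σ√T = -1.006132 − 0.117224 = -1.123356
e^{−rT} = e^{−0.0509·0.6282} = 0.968530
N(d₁) = 0.157176,  N(d₂) = 0.130643
Call price V = S·N(d₁) − K·e^{−rT}·N(d₂) = 10.453778 − 9.844177 = 0.609601
φ(d₁) = (1/√(2π))·e^{−d₁²/2} = 0.240487
Γ = φ(d₁) / (S·σ·√T) = 0.030845

price = 0.609601
Γ = 0.030845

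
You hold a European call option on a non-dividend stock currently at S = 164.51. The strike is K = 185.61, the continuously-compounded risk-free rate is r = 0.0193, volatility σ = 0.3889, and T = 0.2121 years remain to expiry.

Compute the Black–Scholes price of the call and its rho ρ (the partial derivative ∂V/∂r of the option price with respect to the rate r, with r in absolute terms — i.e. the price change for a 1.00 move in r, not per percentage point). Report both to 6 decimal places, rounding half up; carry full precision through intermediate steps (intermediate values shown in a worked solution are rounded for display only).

σ√T = 0.3889·√0.2121 = 0.179105
d₁ = (ln(S/K) + (r+σ²/2)T) / (σ√T) = (ln(164.51/185.61) + (0.0193+0.3889²/2)·0.2121) / 0.179105 = (-0.120676 + 0.020133) / 0.179105 = -0.561365
d₂ = d₁ − σ√T = -0.561365 − 0.179105 = -0.740471
e^{−rT} = e^{−0.0193·0.2121} = 0.995915
N(d₁) = 0.287274,  N(d₂) = 0.229507
Call price V = S·N(d₁) − K·e^{−rT}·N(d₂) = 47.259489 − 42.424819 = 4.834669
ρ = K·T·e^{−rT}·N(d₂) = 8.998304

price = 4.834669
ρ = 8.998304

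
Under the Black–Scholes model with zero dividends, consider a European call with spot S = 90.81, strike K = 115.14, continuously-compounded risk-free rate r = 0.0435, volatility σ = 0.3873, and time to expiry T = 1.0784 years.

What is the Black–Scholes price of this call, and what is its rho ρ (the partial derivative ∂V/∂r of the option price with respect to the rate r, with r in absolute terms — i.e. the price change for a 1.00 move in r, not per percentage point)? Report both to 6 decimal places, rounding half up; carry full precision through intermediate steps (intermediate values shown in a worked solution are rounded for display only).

σ√T = 0.3873·√1.0784 = 0.402196
d₁ = (ln(S/K) + (r+σ²/2)T) / (σ√T) = (ln(90.81/115.14) + (0.0435+0.3873²/2)·1.0784) / 0.402196 = (-0.237379 + 0.127791) / 0.402196 = -0.272475
d₂ = d₁ − σ√T = -0.272475 − 0.402196 = -0.674671
e^{−rT} = e^{−0.0435·1.0784} = 0.954173
N(d₁) = 0.392628,  N(d₂) = 0.249943
Call price V = S·N(d₁) − K·e^{−rT}·N(d₂) = 35.654586 − 27.459550 = 8.195036
ρ = K·T·e^{−rT}·N(d₂) = 29.612378

price = 8.195036
ρ = 29.612378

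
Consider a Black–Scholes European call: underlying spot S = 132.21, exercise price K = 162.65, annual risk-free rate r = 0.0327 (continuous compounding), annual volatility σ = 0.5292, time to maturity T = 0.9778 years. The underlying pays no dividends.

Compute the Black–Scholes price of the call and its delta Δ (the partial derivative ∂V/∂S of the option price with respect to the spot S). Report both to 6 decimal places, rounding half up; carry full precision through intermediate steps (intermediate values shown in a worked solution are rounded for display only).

price = 18.859725
Δ = 0.470814

σ√T = 0.5292·√0.9778 = 0.523293
d₁ = (ln(S/K) + (r+σ²/2)T) / (σ√T) = (ln(132.21/162.65) + (0.0327+0.5292²/2)·0.9778) / 0.523293 = (-0.207209 + 0.168892) / 0.523293 = -0.073223
d₂ = d₁ − σ√T = -0.073223 − 0.523293 = -0.596516
e^{−rT} = e^{−0.0327·0.9778} = 0.968532
N(d₁) = 0.470814,  N(d₂) = 0.275415
Call price V = S·N(d₁) − K·e^{−rT}·N(d₂) = 62.246341 − 43.386616 = 18.859725
Δ = N(d₁) = 0.470814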